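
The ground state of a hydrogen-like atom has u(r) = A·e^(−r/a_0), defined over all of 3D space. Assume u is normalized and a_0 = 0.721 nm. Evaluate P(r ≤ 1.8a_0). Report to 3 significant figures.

P ≈ 0.697

Integrate the radial probability density 4πr²|u|² over r ≤ 1.8a_0.
A² is fixed by ∫₀^∞ 4πr²|u|² dr = 1, i.e. A² = (π·a_0^3)^(−1).
In terms of t = r/a_0 (A², 4π and the length scale all cancel between numerator and denominator), P = [∫_{0}^{1.8} t^2·e^(-2·t) dt] / [∫_{0}^{∞} t^2·e^(-2·t) dt].
An antiderivative of t^2·e^(-2·t) is -(2·t^2 + 2·t + 1)·e^(-2·t)/4; evaluating from 0 to 1.8 gives 1/4 - 277·e^(-18/5)/100, while the full integral is 1/4.
The region integral divided by the full integral gives P = 0.6973.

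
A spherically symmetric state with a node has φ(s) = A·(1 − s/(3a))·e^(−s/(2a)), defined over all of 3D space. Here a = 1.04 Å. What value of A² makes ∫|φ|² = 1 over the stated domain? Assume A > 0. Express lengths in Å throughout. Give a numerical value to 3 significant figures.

We need A² ∫|f|² 4πs² ds = 1, taking the integral from 0 to ∞.
In 3D with spherical symmetry the volume element is 4πs² ds.
With ∫₀^∞ s^4 e^(−αs) ds = 4!/α^5, the integral (without the A² prefactor) comes out to 8·π·a^3/3.
Substituting a = 1.04 gives A² = 0.1061, so A = 0.3258.

A^2 ≈ 0.106 Å^(-3)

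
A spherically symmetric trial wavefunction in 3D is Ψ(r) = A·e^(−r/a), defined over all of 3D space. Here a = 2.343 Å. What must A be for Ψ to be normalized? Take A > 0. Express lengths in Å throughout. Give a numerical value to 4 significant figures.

A ≈ 0.1573 Å^(-3/2)

We need A² ∫|f|² 4πr² dr = 1, taking the integral from 0 to ∞.
In 3D with spherical symmetry the volume element is 4πr² dr.
Using ∫₀^∞ rⁿ e^(−αr) dr = n!/αⁿ⁺¹, ∫|Ψ|² 4πr² dr = A²·(π·a^3).
Setting this equal to 1 gives A² = 1/(π·a^3).
With a = 2.343: A² = 0.024748 and A = 0.15731.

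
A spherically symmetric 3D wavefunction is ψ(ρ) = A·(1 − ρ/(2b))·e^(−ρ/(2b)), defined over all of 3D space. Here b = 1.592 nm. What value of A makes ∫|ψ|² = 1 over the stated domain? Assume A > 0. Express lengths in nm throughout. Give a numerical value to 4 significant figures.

Require ∫ |ψ|² 4πρ² dρ = 1 over the whole domain.
(Spherical symmetry: dV = 4πρ² dρ.)
With ψ = A·(1 − ρ/(2b))·e^(−ρ/(2b)), the integral evaluates to A²·[8·π·b^3].
Plugging in b = 1.592 yields A = 0.099304.

A ≈ 0.09930 nm^(-3/2)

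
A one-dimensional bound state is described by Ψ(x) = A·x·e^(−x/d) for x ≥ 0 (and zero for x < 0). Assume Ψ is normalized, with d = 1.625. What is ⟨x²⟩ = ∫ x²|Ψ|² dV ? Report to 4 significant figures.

The expectation value is the |Ψ|²-weighted average of x^2: ∫ x^2|Ψ|² dx.
Using ∫₀^∞ xⁿ e^(−αx) dx = n!/αⁿ⁺¹, since the A² factors cancel between numerator and denominator, ⟨x²⟩ = 3·d^2.
With d = 1.625, ⟨x^2⟩ = 7.9219.

⟨x^2⟩ ≈ 7.922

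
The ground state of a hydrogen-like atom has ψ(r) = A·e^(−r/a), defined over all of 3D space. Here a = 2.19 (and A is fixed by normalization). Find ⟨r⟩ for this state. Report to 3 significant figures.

⟨r⟩ = ∫ r |ψ|² 4πr² dr over the full domain.
With ∫₀^∞ r^3 e^(−αr) dr = 3!/α^4, the ratio of the moment integral to the normalization integral gives ⟨r⟩ = 3·a/2.
Putting a = 2.19 gives 3.285.

⟨r⟩ ≈ 3.29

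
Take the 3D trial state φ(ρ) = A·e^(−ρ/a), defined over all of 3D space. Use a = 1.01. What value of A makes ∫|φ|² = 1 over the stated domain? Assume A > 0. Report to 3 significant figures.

The normalization condition is ∫|φ|² 4πρ² dρ = 1 from 0 to ∞.
In 3D with spherical symmetry the volume element is 4πρ² dρ.
With φ = A·e^(−ρ/a), the integral evaluates to A²·[π·a^3].
Setting this equal to 1 gives A² = 1/(π·a^3).
With a = 1.01: A² = 0.3089 and A = 0.5558.

A ≈ 0.556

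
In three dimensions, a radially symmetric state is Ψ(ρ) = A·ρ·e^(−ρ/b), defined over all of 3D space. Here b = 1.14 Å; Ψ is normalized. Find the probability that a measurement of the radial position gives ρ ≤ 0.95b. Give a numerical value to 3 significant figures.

P = ∫ |Ψ|² 4πρ² dρ over ρ ≤ 0.95b.
A² is fixed by ∫₀^∞ 4πρ²|Ψ|² dρ = 1, i.e. A² = (3·π·b^5)^(−1).
Let u = ρ/b; then A², 4π and the length scale all cancel, so P = ∫_{0}^{0.95} u^4·e^(-2·u) du ÷ ∫_{0}^{∞} u^4·e^(-2·u) du.
With ∫ u^4·e^(-2·u) du = -(u^4/2 + u^3 + 3·u^2/2 + 3·u/2 + 3/4)·e^(-2·u) + C, the region integral is ≈ 0.033061 and the full one is 3/4.
This evaluates to P = 0.04408.

P ≈ 0.0441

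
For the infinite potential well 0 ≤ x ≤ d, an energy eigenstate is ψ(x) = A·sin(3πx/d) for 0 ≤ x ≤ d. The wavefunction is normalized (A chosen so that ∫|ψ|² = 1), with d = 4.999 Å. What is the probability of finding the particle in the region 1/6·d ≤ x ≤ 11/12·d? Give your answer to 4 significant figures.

|ψ|² is the probability density, so P = ∫_{1/6·d}^{11/12·d} |ψ|² dx.
The normalization integral ∫|ψ|²dx over the whole domain equals d/2·A², and A² cancels in the ratio.
Substituting u = x/d, A² and the length scale cancel in the ratio: P = ∫_{1/6}^{11/12} sin(3·π·u)^2 du / ∫_{0}^{1} sin(3·π·u)^2 du.
An antiderivative of sin(3·π·u)^2 is u/2 - sin(6·π·u)/(12·π); evaluating from 1/6 to 11/12 gives 1/(12·π) + 3/8, while the full integral is 1/2.
This works out to P = (2 + 9·π)/(12·π).

P ≈ 0.8031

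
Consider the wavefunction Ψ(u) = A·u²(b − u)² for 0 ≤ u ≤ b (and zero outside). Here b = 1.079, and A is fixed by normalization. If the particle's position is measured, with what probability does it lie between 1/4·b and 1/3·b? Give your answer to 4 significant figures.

P ≈ 0.09592

The probability is P = ∫ |Ψ|² du over [1/4·b, 1/3·b].
The normalization integral ∫|Ψ|²du over the whole domain equals b^9/630·A², and A² cancels in the ratio.
Substituting t = u/b, A² and the length scale cancel in the ratio: P = ∫_{1/4}^{1/3} t^4·(1 - t)^4 dt / ∫_{0}^{1} t^4·(1 - t)^4 dt.
Using ∫ t^4·(1 - t)^4 dt = t^5·(70·t^4 - 315·t^3 + 540·t^2 - 420·t + 126)/630, the numerator is ≈ 0.000152252 and the denominator is 1/630.
Evaluating gives P = 0.095918.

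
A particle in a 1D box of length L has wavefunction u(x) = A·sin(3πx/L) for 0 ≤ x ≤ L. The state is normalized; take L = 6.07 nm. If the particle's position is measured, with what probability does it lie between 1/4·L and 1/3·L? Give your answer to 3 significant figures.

P ≈ 0.0303

The probability is P = ∫ |u|² dx over [1/4·L, 1/3·L].
The normalization integral ∫|u|²dx over the whole domain equals L/2·A², and A² cancels in the ratio.
Substituting t = x/L, A² and the length scale cancel in the ratio: P = ∫_{1/4}^{1/3} sin(3·π·t)^2 dt / ∫_{0}^{1} sin(3·π·t)^2 dt.
Using ∫ sin(3·π·t)^2 dt = t/2 - sin(6·π·t)/(12·π), the numerator is 1/24 - 1/(12·π) and the denominator is 1/2.
Evaluating gives P = (-2 + π)/(12·π).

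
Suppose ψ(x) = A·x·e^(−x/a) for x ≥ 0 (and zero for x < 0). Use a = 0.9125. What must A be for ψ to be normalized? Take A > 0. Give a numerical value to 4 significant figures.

A ≈ 2.294

Require ∫ |ψ|² dx = 1 over the whole domain.
Using ∫₀^∞ xⁿ e^(−αx) dx = n!/αⁿ⁺¹, carrying out the integral gives A² · a^3/4.
Setting this equal to 1 gives A² = 1/(a^3/4).
Substituting a = 0.9125 gives A² = 5.2646, so A = 2.2945.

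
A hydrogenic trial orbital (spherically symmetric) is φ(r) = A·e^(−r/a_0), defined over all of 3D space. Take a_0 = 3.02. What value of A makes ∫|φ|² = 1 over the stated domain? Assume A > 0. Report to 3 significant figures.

Normalization requires ∫|φ|² 4πr² dr = 1, integrated from 0 to ∞.
(Spherical symmetry: dV = 4πr² dr.)
With ∫₀^∞ r^2 e^(−αr) dr = 2!/α^3, with φ = A·e^(−r/a_0), the integral evaluates to A²·[π·a_0^3].
Hence A² = 1/[π·a_0^3].
With a_0 = 3.02: A² = 0.01156 and A = 0.1075.

A ≈ 0.108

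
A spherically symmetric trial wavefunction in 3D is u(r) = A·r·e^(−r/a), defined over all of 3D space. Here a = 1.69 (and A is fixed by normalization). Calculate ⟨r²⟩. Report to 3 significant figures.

⟨r^2⟩ ≈ 21.4

By definition ⟨r²⟩ = ∫ r^2 |u(r)|² 4πr² dr.
The ratio of the moment integral to the normalization integral gives ⟨r²⟩ = 15·a^2/2.
Putting a = 1.69 gives 21.42.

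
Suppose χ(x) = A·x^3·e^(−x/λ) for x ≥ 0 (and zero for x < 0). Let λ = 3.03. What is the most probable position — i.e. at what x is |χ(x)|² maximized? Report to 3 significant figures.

The maximum of |χ(x)|² occurs where its derivative vanishes.
This gives x = 3·λ.
With λ = 3.03, the most probable position is 9.090.

x ≈ 9.09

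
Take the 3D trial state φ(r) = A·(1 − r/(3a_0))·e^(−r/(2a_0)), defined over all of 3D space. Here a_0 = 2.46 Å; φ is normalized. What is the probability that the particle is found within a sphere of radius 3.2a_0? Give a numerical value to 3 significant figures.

Integrate the radial probability density 4πr²|φ|² over r ≤ 3.2a_0.
The full normalization integral is A²·[8·π·a_0^3/3] = 1, fixing A².
Substituting u = r/a_0, A², 4π and the length scale all cancel in the ratio: P = ∫_{0}^{3.2} u^2·(1 - u/3)^2·e^(-u) du / ∫_{0}^{∞} u^2·(1 - u/3)^2·e^(-u) du.
Using ∫ u^2·(1 - u/3)^2·e^(-u) du = (-u^4 + 2·u^3 - 3·u^2 - 6·u - 6)·e^(-u)/9, the numerator is 2/3 - 6614·e^(-16/5)/625 and the denominator is 2/3.
The region integral divided by the full integral gives P = 0.3530.

P ≈ 0.353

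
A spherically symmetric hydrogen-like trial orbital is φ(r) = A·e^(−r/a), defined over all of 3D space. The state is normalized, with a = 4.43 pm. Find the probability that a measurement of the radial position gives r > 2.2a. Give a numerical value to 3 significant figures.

P ≈ 0.185

With dV = 4πr²dr, the probability is ∫|φ|² dV over r > 2.2a.
Normalization gives A² = 1/(π·a^3).
Substituting u = r/a, A², 4π and the length scale all cancel in the ratio: P = ∫_{2.2}^{∞} u^2·e^(-2·u) du / ∫_{0}^{∞} u^2·e^(-2·u) du.
Using ∫ u^2·e^(-2·u) du = -(2·u^2 + 2·u + 1)·e^(-2·u)/4, the numerator is 377·e^(-22/5)/100 and the denominator is 1/4.
Taking the ratio yields P = 0.1851.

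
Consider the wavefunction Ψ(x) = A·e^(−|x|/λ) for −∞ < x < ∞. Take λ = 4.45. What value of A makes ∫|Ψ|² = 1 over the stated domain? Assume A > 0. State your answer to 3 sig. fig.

A ≈ 0.474

Normalization requires ∫|Ψ|² dx = 1, integrated from −∞ to ∞.
Using ∫₀^∞ xⁿ e^(−αx) dx = n!/αⁿ⁺¹, carrying out the integral gives A² · λ.
With λ = 4.45: A² = 0.2247 and A = 0.4740.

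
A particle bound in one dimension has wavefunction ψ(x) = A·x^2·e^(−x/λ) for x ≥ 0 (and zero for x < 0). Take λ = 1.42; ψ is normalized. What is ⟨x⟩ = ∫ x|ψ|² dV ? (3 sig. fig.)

The expectation value is the |ψ|²-weighted average of x: ∫ x|ψ|² dx.
Using ∫₀^∞ xⁿ e^(−αx) dx = n!/αⁿ⁺¹, the ratio of the moment integral to the normalization integral gives ⟨x⟩ = 5·λ/2.
With λ = 1.42, ⟨x⟩ = 3.550.

⟨x⟩ ≈ 3.55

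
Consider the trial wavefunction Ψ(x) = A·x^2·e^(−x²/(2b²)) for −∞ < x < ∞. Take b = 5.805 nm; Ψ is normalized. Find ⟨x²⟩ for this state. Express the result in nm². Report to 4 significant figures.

By definition ⟨x²⟩ = ∫ x^2 |Ψ(x)|² dx.
With ∫_{−∞}^{∞} x^(2m) e^(−αx²) dx = (2m−1)!!·√π / (2^m α^(m+1/2)), the ratio of the moment integral to the normalization integral gives ⟨x²⟩ = 5·b^2/2.
With b = 5.805, ⟨x^2⟩ = 84.245.

⟨x^2⟩ ≈ 84.25 nm^2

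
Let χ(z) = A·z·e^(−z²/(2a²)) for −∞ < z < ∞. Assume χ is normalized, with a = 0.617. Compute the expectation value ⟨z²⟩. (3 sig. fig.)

⟨z^2⟩ ≈ 0.571

By definition ⟨z²⟩ = ∫ z^2 |χ(z)|² dz.
Differentiating ∫e^(−αz²) dz = √(π/α) under α to get the higher moments, since the A² factors cancel between numerator and denominator, ⟨z²⟩ = 3·a^2/2.
Putting a = 0.617 gives 0.5710.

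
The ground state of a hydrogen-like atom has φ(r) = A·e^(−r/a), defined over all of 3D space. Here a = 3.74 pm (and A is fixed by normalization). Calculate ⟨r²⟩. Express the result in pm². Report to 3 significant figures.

⟨r^2⟩ ≈ 42.0 pm^2

⟨r²⟩ = ∫ r^2 |φ|² 4πr² dr over the full domain.
Recall ∫₀^∞ r^m e^(−r/β) dr = m!·β^(m+1), evaluating both integrals, ⟨r²⟩ = 3·a^2.
Putting a = 3.74 gives 41.96.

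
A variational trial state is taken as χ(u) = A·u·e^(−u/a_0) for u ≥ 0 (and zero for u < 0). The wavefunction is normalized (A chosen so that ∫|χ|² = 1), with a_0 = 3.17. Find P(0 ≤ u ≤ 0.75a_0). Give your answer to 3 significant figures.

The probability is P = ∫ |χ|² du over [0, 0.75a_0].
Since A² = 1/(a_0^3/4), this is the region integral divided by the full normalization integral.
In terms of t = u/a_0 (A² and the length scale cancel between numerator and denominator), P = [∫_{0}^{0.75} t^2·e^(-2·t) dt] / [∫_{0}^{∞} t^2·e^(-2·t) dt].
With ∫ t^2·e^(-2·t) dt = -(2·t^2 + 2·t + 1)·e^(-2·t)/4 + C, the region integral is 1/4 - 29·e^(-3/2)/32 and the full one is 1/4.
This works out to P = 0.1912.

P ≈ 0.191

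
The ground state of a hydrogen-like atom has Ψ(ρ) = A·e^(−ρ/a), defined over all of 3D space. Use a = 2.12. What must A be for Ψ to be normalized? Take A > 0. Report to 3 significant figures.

A ≈ 0.183

The normalization condition is ∫|Ψ|² 4πρ² dρ = 1 from 0 to ∞.
The angular integral contributes 4π, leaving ∫₀^∞ ρ²|Ψ|² dρ.
Using ∫₀^∞ ρⁿ e^(−αρ) dρ = n!/αⁿ⁺¹, the integral (without the A² prefactor) comes out to π·a^3.
Substituting a = 2.12 gives A² = 0.03341, so A = 0.1828.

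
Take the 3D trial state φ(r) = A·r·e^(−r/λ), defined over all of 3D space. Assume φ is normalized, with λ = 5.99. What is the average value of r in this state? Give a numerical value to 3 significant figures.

⟨r⟩ ≈ 15.0

⟨r⟩ = ∫ r |φ|² 4πr² dr over the full domain.
Recall ∫₀^∞ r^m e^(−r/β) dr = m!·β^(m+1), since the A² factors cancel between numerator and denominator, ⟨r⟩ = 5·λ/2.
With λ = 5.99, ⟨r⟩ = 14.98.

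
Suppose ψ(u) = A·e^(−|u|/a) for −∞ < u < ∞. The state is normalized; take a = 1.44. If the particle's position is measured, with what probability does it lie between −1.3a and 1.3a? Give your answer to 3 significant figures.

P ≈ 0.926

The probability is P = ∫ |ψ|² du over [−1.3a, 1.3a].
With A² fixed by ∫|ψ|² = 1, i.e. A² = (a)^(−1), substitute and integrate.
Both integrals are even about u = 0, so only the u ≥ 0 halves are needed (the factors of 2 cancel). Let t = u/a; then A² and the length scale cancel, so P = ∫_{0}^{1.3} e^(-2·t) dt ÷ ∫_{0}^{∞} e^(-2·t) dt.
With ∫ e^(-2·t) dt = -e^(-2·t)/2 + C, the region integral is 1/2 - e^(-13/5)/2 and the full one is 1/2.
This works out to P = 0.9257.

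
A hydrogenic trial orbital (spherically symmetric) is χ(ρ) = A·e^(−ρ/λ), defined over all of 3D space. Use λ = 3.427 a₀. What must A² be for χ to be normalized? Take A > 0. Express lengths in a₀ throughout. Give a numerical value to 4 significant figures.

A^2 ≈ 0.007909 a₀^(-3)

Require ∫ |χ|² 4πρ² dρ = 1 over the whole domain.
In 3D with spherical symmetry the volume element is 4πρ² dρ.
Using ∫₀^∞ ρⁿ e^(−αρ) dρ = n!/αⁿ⁺¹, carrying out the integral gives A² · π·λ^3.
So A² = (π·λ^3)^(−1).
Substituting λ = 3.427 gives A² = 0.0079087, so A = 0.088931.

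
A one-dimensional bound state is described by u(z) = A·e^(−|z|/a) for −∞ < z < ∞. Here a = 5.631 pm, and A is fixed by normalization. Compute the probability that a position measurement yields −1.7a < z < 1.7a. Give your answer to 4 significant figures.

P = ∫_{−1.7a}^{1.7a} |u(z)|² dz.
The normalization integral ∫|u|²dz over the whole domain equals a·A², and A² cancels in the ratio.
Both integrals are even about z = 0, so only the z ≥ 0 halves are needed (the factors of 2 cancel). Substituting t = z/a, A² and the length scale cancel in the ratio: P = ∫_{0}^{1.7} e^(-2·t) dt / ∫_{0}^{∞} e^(-2·t) dt.
Using ∫ e^(-2·t) dt = -e^(-2·t)/2, the numerator is 1/2 - e^(-17/5)/2 and the denominator is 1/2.
The result is P = 0.96663.

P ≈ 0.9666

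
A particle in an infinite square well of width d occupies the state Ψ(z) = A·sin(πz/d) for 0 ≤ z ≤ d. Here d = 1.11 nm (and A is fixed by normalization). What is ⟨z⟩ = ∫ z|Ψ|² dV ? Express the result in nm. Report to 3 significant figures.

⟨z⟩ ≈ 0.555 nm

The expectation value is the |Ψ|²-weighted average of z: ∫ z|Ψ|² dz.
Since the A² factors cancel between numerator and denominator, ⟨z⟩ = d/2.
With d = 1.11, ⟨z⟩ = 0.5550.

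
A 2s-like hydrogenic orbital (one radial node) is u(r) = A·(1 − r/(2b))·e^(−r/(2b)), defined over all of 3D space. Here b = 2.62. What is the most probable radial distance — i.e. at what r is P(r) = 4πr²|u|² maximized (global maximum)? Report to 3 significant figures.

r ≈ 13.7

Set d/dr [P(r) = 4πr²|u|²] = 0 and solve for r > 0.
Solving yields r = b·(√(5) + 3).
With b = 2.62, the most probable radial distance is 13.72.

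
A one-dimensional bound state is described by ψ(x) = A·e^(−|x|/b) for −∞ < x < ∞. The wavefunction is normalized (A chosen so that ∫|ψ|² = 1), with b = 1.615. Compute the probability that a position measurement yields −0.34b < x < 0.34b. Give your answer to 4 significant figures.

|ψ|² is the probability density, so P = ∫_{−0.34b}^{0.34b} |ψ|² dx.
Since A² = 1/(b), this is the region integral divided by the full normalization integral.
By symmetry take twice the x ≥ 0 contribution in numerator and denominator; the 2's cancel. Substituting u = x/b, A² and the length scale cancel in the ratio: P = ∫_{0}^{0.34} e^(-2·u) du / ∫_{0}^{∞} e^(-2·u) du.
Using ∫ e^(-2·u) du = -e^(-2·u)/2, the numerator is 1/2 - e^(-17/25)/2 and the denominator is 1/2.
The result is P = 0.49338.

P ≈ 0.4934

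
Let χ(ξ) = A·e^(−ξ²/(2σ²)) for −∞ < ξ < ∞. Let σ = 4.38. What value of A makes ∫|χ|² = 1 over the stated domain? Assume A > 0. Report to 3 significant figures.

Require ∫ |χ|² dξ = 1 over the whole domain.
With ∫_{−∞}^{∞} ξ^(2m) e^(−αξ²) dξ = (2m−1)!!·√π / (2^m α^(m+1/2)), ∫|χ|² dξ = A²·(√(π)·σ).
Substituting σ = 4.38 gives A² = 0.1288, so A = 0.3589.

A ≈ 0.359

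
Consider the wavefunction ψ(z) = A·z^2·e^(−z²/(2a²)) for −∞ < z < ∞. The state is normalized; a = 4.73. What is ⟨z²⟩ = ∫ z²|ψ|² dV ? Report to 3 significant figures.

⟨z^2⟩ ≈ 55.9

⟨z²⟩ = ∫ z^2 |ψ|² dz over the full domain.
Since the A² factors cancel between numerator and denominator, ⟨z²⟩ = 5·a^2/2.
With a = 4.73, ⟨z^2⟩ = 55.93.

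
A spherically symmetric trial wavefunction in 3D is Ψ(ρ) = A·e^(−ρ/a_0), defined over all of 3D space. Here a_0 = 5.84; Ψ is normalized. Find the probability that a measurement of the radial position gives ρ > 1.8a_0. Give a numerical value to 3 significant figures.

P ≈ 0.303

Integrate the radial probability density 4πρ²|Ψ|² over ρ > 1.8a_0.
A² is fixed by ∫₀^∞ 4πρ²|Ψ|² dρ = 1, i.e. A² = (π·a_0^3)^(−1).
Let u = ρ/a_0; then A², 4π and the length scale all cancel, so P = ∫_{1.8}^{∞} u^2·e^(-2·u) du ÷ ∫_{0}^{∞} u^2·e^(-2·u) du.
Using ∫ u^2·e^(-2·u) du = -(2·u^2 + 2·u + 1)·e^(-2·u)/4, the numerator is 277·e^(-18/5)/100 and the denominator is 1/4.
Taking the ratio yields P = 0.3027.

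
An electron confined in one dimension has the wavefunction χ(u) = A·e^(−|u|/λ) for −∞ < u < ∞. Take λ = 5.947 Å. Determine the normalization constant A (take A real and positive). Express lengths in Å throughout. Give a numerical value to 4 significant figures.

A ≈ 0.4101 Å^(-1/2)

The normalization condition is ∫|χ|² du = 1 from −∞ to ∞.
∫|χ|² du = A²·(λ).
So A² = (λ)^(−1).
Plugging in λ = 5.947 yields A = 0.41006.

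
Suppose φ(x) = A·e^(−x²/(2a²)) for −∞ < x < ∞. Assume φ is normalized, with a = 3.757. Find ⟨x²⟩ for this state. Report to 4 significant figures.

⟨x^2⟩ ≈ 7.058

The expectation value is the |φ|²-weighted average of x^2: ∫ x^2|φ|² dx.
With ∫_{−∞}^{∞} x^(2m) e^(−αx²) dx = (2m−1)!!·√π / (2^m α^(m+1/2)), the ratio of the moment integral to the normalization integral gives ⟨x²⟩ = a^2/2.
Putting a = 3.757 gives 7.0575.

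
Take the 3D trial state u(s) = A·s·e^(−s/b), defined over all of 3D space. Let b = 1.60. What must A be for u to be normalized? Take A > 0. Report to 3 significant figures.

The normalization condition is ∫|u|² 4πs² ds = 1 from 0 to ∞.
∫|u|² 4πs² ds = A²·(3·π·b^5).
So A² = (3·π·b^5)^(−1).
Plugging in b = 1.60 yields A = 0.1006.

A ≈ 0.101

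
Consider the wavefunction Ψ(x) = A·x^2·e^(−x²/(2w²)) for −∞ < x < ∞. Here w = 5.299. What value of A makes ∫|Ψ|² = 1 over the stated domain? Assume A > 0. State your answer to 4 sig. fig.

A ≈ 0.01342

Normalization requires ∫|Ψ|² dx = 1, integrated from −∞ to ∞.
With Ψ = A·x^2·e^(−x²/(2w²)), the integral evaluates to A²·[3·√(π)·w^5/4].
Setting this equal to 1 gives A² = 1/(3·√(π)·w^5/4).
Plugging in w = 5.299 yields A = 0.013418.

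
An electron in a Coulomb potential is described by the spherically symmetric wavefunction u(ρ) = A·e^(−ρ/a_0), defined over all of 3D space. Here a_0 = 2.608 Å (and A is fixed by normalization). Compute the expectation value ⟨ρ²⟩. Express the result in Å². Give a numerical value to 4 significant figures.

The expectation value is the |u|²-weighted average of ρ^2: ∫ ρ^2|u|² 4πρ² dρ.
Since the A² factors cancel between numerator and denominator, ⟨ρ²⟩ = 3·a_0^2.
Putting a_0 = 2.608 gives 20.405.

⟨ρ^2⟩ ≈ 20.40 Å^2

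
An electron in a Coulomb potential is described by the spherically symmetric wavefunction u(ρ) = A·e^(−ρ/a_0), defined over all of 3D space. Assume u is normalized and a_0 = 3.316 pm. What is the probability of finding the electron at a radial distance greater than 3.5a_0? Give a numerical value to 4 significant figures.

With dV = 4πρ²dρ, the probability is ∫|u|² dV over ρ > 3.5a_0.
A² is fixed by ∫₀^∞ 4πρ²|u|² dρ = 1, i.e. A² = (π·a_0^3)^(−1).
Let t = ρ/a_0; then A², 4π and the length scale all cancel, so P = ∫_{3.5}^{∞} t^2·e^(-2·t) dt ÷ ∫_{0}^{∞} t^2·e^(-2·t) dt.
An antiderivative of t^2·e^(-2·t) is -(2·t^2 + 2·t + 1)·e^(-2·t)/4; evaluating from 3.5 to ∞ gives 65·e^(-7)/8, while the full integral is 1/4.
This evaluates to P = 0.029636.

P ≈ 0.02964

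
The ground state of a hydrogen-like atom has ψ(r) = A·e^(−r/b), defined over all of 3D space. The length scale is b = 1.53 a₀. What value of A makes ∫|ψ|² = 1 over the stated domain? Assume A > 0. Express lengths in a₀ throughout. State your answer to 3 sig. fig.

A ≈ 0.298 a₀^(-3/2)

We need A² ∫|f|² 4πr² dr = 1, taking the integral from 0 to ∞.
The angular integral contributes 4π, leaving ∫₀^∞ r²|ψ|² dr.
With ∫₀^∞ r^2 e^(−αr) dr = 2!/α^3, ∫|ψ|² 4πr² dr = A²·(π·b^3).
Setting this equal to 1 gives A² = 1/(π·b^3).
With b = 1.53: A² = 0.08887 and A = 0.2981.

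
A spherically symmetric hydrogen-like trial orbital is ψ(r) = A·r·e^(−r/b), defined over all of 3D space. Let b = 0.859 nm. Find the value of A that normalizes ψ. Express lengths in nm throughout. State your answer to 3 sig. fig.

The normalization condition is ∫|ψ|² 4πr² dr = 1 from 0 to ∞.
Using ∫₀^∞ rⁿ e^(−αr) dr = n!/αⁿ⁺¹, carrying out the integral gives A² · 3·π·b^5.
Setting this equal to 1 gives A² = 1/(3·π·b^5).
Plugging in b = 0.859 yields A = 0.4763.

A ≈ 0.476 nm^(-5/2)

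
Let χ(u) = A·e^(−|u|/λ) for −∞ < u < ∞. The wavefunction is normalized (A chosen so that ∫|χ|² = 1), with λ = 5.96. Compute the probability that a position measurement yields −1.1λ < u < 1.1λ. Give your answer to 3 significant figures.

The probability is P = ∫ |χ|² du over [−1.1λ, 1.1λ].
With A² fixed by ∫|χ|² = 1, i.e. A² = (λ)^(−1), substitute and integrate.
Both integrals are even about u = 0, so only the u ≥ 0 halves are needed (the factors of 2 cancel). In terms of t = u/λ (A² and the length scale cancel between numerator and denominator), P = [∫_{0}^{1.1} e^(-2·t) dt] / [∫_{0}^{∞} e^(-2·t) dt].
With ∫ e^(-2·t) dt = -e^(-2·t)/2 + C, the region integral is 1/2 - e^(-11/5)/2 and the full one is 1/2.
This works out to P = 0.8892.

P ≈ 0.889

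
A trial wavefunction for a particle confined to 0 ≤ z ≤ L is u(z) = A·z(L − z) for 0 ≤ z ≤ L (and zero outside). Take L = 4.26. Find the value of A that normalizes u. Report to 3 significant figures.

We need A² ∫|f|² dz = 1, taking the integral from 0 to L.
Carrying out the integral gives A² · L^5/30.
Substituting L = 4.26 gives A² = 0.02138, so A = 0.1462.

A ≈ 0.146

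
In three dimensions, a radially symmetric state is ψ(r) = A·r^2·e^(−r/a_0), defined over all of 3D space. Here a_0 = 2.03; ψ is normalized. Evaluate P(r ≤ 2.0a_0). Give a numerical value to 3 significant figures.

With dV = 4πr²dr, the probability is ∫|ψ|² dV over r ≤ 2.0a_0.
The full normalization integral is A²·[45·π·a_0^7/2] = 1, fixing A².
In terms of u = r/a_0 (A², 4π and the length scale all cancel between numerator and denominator), P = [∫_{0}^{2.0} u^6·e^(-2·u) du] / [∫_{0}^{∞} u^6·e^(-2·u) du].
Using ∫ u^6·e^(-2·u) du = -(4·u^6 + 12·u^5 + 30·u^4 + 60·u^3 + 90·u^2 + 90·u + 45)·e^(-2·u)/8, the numerator is 45/8 - 2185·e^(-4)/8 and the denominator is 45/8.
This evaluates to P = 0.1107.

P ≈ 0.111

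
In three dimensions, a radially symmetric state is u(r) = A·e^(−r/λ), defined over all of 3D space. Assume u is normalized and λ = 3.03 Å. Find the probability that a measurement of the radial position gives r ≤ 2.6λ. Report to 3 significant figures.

P ≈ 0.891

P = ∫ |u|² 4πr² dr over r ≤ 2.6λ.
The full normalization integral is A²·[π·λ^3] = 1, fixing A².
Substituting t = r/λ, A², 4π and the length scale all cancel in the ratio: P = ∫_{0}^{2.6} t^2·e^(-2·t) dt / ∫_{0}^{∞} t^2·e^(-2·t) dt.
With ∫ t^2·e^(-2·t) dt = -(2·t^2 + 2·t + 1)·e^(-2·t)/4 + C, the region integral is 1/4 - 493·e^(-26/5)/100 and the full one is 1/4.
The region integral divided by the full integral gives P = 0.8912.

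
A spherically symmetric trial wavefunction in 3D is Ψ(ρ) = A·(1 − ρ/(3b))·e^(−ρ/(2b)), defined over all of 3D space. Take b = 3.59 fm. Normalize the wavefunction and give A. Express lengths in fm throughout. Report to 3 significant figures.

A ≈ 0.0508 fm^(-3/2)

Normalization requires ∫|Ψ|² 4πρ² dρ = 1, integrated from 0 to ∞.
∫|Ψ|² 4πρ² dρ = A²·(8·π·b^3/3).
Setting this equal to 1 gives A² = 1/(8·π·b^3/3).
Plugging in b = 3.59 yields A = 0.05079.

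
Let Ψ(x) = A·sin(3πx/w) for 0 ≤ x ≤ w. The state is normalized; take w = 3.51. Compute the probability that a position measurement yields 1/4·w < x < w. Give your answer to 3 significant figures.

P = ∫_{1/4·w}^{w} |Ψ(x)|² dx.
The normalization integral ∫|Ψ|²dx over the whole domain equals w/2·A², and A² cancels in the ratio.
In terms of u = x/w (A² and the length scale cancel between numerator and denominator), P = [∫_{1/4}^{1} sin(3·π·u)^2 du] / [∫_{0}^{1} sin(3·π·u)^2 du].
An antiderivative of sin(3·π·u)^2 is u/2 - sin(6·π·u)/(12·π); evaluating from 1/4 to 1 gives 3/8 - 1/(12·π), while the full integral is 1/2.
Evaluating gives P = (-2 + 9·π)/(12·π).

P ≈ 0.697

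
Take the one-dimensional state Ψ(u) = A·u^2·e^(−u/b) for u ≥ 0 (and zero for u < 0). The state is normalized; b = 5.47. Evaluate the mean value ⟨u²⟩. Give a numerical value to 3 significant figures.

⟨u^2⟩ ≈ 224

⟨u²⟩ = ∫ u^2 |Ψ|² du over the full domain.
Since the A² factors cancel between numerator and denominator, ⟨u²⟩ = 15·b^2/2.
With b = 5.47, ⟨u^2⟩ = 224.4.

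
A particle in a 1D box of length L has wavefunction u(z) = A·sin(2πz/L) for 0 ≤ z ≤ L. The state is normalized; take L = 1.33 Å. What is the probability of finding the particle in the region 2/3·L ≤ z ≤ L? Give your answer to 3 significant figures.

|u|² is the probability density, so P = ∫_{2/3·L}^{L} |u|² dz.
With A² fixed by ∫|u|² = 1, i.e. A² = (L/2)^(−1), substitute and integrate.
In terms of t = z/L (A² and the length scale cancel between numerator and denominator), P = [∫_{2/3}^{1} sin(2·π·t)^2 dt] / [∫_{0}^{1} sin(2·π·t)^2 dt].
With ∫ sin(2·π·t)^2 dt = t/2 - sin(4·π·t)/(8·π) + C, the region integral is √(3)/(16·π) + 1/6 and the full one is 1/2.
This works out to P = (√(3)/8 + π/3)/π.

P ≈ 0.402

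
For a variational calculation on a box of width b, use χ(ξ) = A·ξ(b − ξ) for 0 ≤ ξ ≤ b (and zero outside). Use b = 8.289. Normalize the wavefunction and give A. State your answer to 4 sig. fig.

A ≈ 0.02769

The normalization condition is ∫|χ|² dξ = 1 from 0 to b.
Expanding the polynomial and integrating term by term, the integral (without the A² prefactor) comes out to b^5/30.
Substituting b = 8.289 gives A² = 0.00076667, so A = 0.027689.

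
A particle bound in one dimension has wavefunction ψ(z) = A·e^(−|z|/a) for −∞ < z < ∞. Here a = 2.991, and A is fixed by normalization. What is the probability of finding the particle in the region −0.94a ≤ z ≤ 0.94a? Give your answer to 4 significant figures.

P = ∫_{−0.94a}^{0.94a} |ψ(z)|² dz.
With A² fixed by ∫|ψ|² = 1, i.e. A² = (a)^(−1), substitute and integrate.
Both integrals are even about z = 0, so only the z ≥ 0 halves are needed (the factors of 2 cancel). Substituting u = z/a, A² and the length scale cancel in the ratio: P = ∫_{0}^{0.94} e^(-2·u) du / ∫_{0}^{∞} e^(-2·u) du.
Using ∫ e^(-2·u) du = -e^(-2·u)/2, the numerator is 1/2 - e^(-47/25)/2 and the denominator is 1/2.
Taking the ratio, P = 0.84741.

P ≈ 0.8474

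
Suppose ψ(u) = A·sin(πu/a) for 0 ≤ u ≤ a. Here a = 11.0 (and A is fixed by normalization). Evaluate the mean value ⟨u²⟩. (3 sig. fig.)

The expectation value is the |ψ|²-weighted average of u^2: ∫ u^2|ψ|² du.
With ∫₀^a sin²(nπu/a) du = a/2, the ratio of the moment integral to the normalization integral gives ⟨u²⟩ = -a^2/(2·π^2) + a^2/3.
Putting a = 11.0 gives 34.20.

⟨u^2⟩ ≈ 34.2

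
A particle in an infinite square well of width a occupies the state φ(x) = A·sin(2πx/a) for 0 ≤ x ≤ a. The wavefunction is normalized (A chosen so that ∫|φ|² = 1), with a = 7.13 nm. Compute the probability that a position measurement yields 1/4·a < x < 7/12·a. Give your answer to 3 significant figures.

|φ|² is the probability density, so P = ∫_{1/4·a}^{7/12·a} |φ|² dx.
With A² fixed by ∫|φ|² = 1, i.e. A² = (a/2)^(−1), substitute and integrate.
Substituting u = x/a, A² and the length scale cancel in the ratio: P = ∫_{1/4}^{7/12} sin(2·π·u)^2 du / ∫_{0}^{1} sin(2·π·u)^2 du.
An antiderivative of sin(2·π·u)^2 is u/2 - sin(4·π·u)/(8·π); evaluating from 1/4 to 7/12 gives -√(3)/(16·π) + 1/6, while the full integral is 1/2.
Taking the ratio, P = (-√(3)/8 + π/3)/π.

P ≈ 0.264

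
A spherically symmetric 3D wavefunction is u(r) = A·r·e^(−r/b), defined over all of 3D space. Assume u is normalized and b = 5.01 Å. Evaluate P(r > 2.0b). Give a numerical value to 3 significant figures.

P ≈ 0.629

P = ∫ |u|² 4πr² dr over r > 2.0b.
Normalization gives A² = 1/(3·π·b^5).
Substituting t = r/b, A², 4π and the length scale all cancel in the ratio: P = ∫_{2.0}^{∞} t^4·e^(-2·t) dt / ∫_{0}^{∞} t^4·e^(-2·t) dt.
An antiderivative of t^4·e^(-2·t) is -(t^4/2 + t^3 + 3·t^2/2 + 3·t/2 + 3/4)·e^(-2·t); evaluating from 2.0 to ∞ gives 103·e^(-4)/4, while the full integral is 3/4.
The region integral divided by the full integral gives P = 0.6288.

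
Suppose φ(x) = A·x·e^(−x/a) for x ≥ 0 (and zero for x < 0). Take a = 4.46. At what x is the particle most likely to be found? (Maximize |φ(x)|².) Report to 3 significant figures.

x ≈ 4.46

The maximum of |φ(x)|² occurs where its derivative vanishes.
This gives x = a.
With a = 4.46, the most probable position is 4.460.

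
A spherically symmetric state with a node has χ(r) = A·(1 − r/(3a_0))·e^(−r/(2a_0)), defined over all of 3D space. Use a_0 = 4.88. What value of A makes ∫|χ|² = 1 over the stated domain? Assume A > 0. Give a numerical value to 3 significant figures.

A ≈ 0.0320

Require ∫ |χ|² 4πr² dr = 1 over the whole domain.
The angular integral contributes 4π, leaving ∫₀^∞ r²|χ|² dr.
With χ = A·(1 − r/(3a_0))·e^(−r/(2a_0)), the integral evaluates to A²·[8·π·a_0^3/3].
Hence A² = 1/[8·π·a_0^3/3].
Plugging in a_0 = 4.88 yields A = 0.03205.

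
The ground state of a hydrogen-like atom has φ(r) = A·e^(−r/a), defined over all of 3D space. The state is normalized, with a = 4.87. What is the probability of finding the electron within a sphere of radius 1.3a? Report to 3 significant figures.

P ≈ 0.482

With dV = 4πr²dr, the probability is ∫|φ|² dV over r ≤ 1.3a.
Normalization gives A² = 1/(π·a^3).
Let u = r/a; then A², 4π and the length scale all cancel, so P = ∫_{0}^{1.3} u^2·e^(-2·u) du ÷ ∫_{0}^{∞} u^2·e^(-2·u) du.
With ∫ u^2·e^(-2·u) du = -(2·u^2 + 2·u + 1)·e^(-2·u)/4 + C, the region integral is 1/4 - 349·e^(-13/5)/200 and the full one is 1/4.
Taking the ratio yields P = 0.4816.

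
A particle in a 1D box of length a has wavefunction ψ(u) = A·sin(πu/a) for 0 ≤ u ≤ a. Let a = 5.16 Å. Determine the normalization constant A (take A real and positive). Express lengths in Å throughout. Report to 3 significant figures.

The normalization condition is ∫|ψ|² du = 1 from 0 to a.
∫|ψ|² du = A²·(a/2).
Substituting a = 5.16 gives A² = 0.3876, so A = 0.6226.

A ≈ 0.623 Å^(-1/2)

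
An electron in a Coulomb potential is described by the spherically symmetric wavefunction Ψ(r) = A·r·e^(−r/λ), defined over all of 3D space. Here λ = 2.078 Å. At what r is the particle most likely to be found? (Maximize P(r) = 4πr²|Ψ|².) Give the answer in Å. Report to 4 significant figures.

Differentiate P(r) = 4πr²|Ψ|² with respect to r and set to zero.
This gives r = 2·λ.
With λ = 2.078, the most probable radial distance is 4.1560 Å.

r ≈ 4.156 Å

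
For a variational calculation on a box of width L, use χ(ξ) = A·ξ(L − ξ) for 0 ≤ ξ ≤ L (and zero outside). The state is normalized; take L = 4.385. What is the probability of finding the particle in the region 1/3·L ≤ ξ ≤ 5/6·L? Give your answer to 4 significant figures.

P ≈ 0.7546

The probability is P = ∫ |χ|² dξ over [1/3·L, 5/6·L].
Since A² = 1/(L^5/30), this is the region integral divided by the full normalization integral.
In terms of u = ξ/L (A² and the length scale cancel between numerator and denominator), P = [∫_{1/3}^{5/6} u^2·(1 - u)^2 du] / [∫_{0}^{1} u^2·(1 - u)^2 du].
An antiderivative of u^2·(1 - u)^2 is u^3·(6·u^2 - 15·u + 10)/30; evaluating from 1/3 to 5/6 gives 163/6480, while the full integral is 1/30.
Taking the ratio, P = 163/216.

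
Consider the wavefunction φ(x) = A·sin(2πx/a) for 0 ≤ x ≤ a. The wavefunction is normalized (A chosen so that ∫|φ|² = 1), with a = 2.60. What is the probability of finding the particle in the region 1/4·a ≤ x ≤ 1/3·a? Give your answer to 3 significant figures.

P ≈ 0.152

|φ|² is the probability density, so P = ∫_{1/4·a}^{1/3·a} |φ|² dx.
With A² fixed by ∫|φ|² = 1, i.e. A² = (a/2)^(−1), substitute and integrate.
Substituting u = x/a, A² and the length scale cancel in the ratio: P = ∫_{1/4}^{1/3} sin(2·π·u)^2 du / ∫_{0}^{1} sin(2·π·u)^2 du.
An antiderivative of sin(2·π·u)^2 is u/2 - sin(4·π·u)/(8·π); evaluating from 1/4 to 1/3 gives √(3)/(16·π) + 1/24, while the full integral is 1/2.
Evaluating gives P = (√(3)/8 + π/12)/π.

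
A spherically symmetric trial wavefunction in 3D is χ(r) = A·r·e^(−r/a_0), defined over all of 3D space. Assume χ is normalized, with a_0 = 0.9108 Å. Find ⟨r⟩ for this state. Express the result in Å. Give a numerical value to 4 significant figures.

⟨r⟩ ≈ 2.277 Å

The expectation value is the |χ|²-weighted average of r: ∫ r|χ|² 4πr² dr.
Since the A² factors cancel between numerator and denominator, ⟨r⟩ = 5·a_0/2.
With a_0 = 0.9108, ⟨r⟩ = 2.2770.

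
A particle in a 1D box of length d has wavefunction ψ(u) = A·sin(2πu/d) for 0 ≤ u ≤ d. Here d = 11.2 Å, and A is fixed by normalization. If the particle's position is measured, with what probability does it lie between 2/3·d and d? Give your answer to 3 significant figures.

|ψ|² is the probability density, so P = ∫_{2/3·d}^{d} |ψ|² du.
The normalization integral ∫|ψ|²du over the whole domain equals d/2·A², and A² cancels in the ratio.
In terms of t = u/d (A² and the length scale cancel between numerator and denominator), P = [∫_{2/3}^{1} sin(2·π·t)^2 dt] / [∫_{0}^{1} sin(2·π·t)^2 dt].
With ∫ sin(2·π·t)^2 dt = t/2 - sin(4·π·t)/(8·π) + C, the region integral is √(3)/(16·π) + 1/6 and the full one is 1/2.
Taking the ratio, P = (√(3)/8 + π/3)/π.

P ≈ 0.402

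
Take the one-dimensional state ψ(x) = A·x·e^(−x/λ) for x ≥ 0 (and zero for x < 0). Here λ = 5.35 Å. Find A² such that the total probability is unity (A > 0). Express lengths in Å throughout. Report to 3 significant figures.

A^2 ≈ 0.0261 Å^(-3)

Normalization requires ∫|ψ|² dx = 1, integrated from 0 to ∞.
The integral (without the A² prefactor) comes out to λ^3/4.
Setting this equal to 1 gives A² = 1/(λ^3/4).
With λ = 5.35: A² = 0.02612 and A = 0.1616.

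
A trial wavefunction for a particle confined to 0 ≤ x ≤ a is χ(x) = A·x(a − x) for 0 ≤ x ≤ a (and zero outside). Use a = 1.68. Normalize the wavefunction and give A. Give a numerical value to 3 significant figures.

The normalization condition is ∫|χ|² dx = 1 from 0 to a.
With χ = A·x(a − x), the integral evaluates to A²·[a^5/30].
Setting this equal to 1 gives A² = 1/(a^5/30).
Substituting a = 1.68 gives A² = 2.242, so A = 1.497.

A ≈ 1.50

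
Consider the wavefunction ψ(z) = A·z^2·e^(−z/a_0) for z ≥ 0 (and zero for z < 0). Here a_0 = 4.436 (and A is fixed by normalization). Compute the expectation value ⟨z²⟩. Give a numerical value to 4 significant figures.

By definition ⟨z²⟩ = ∫ z^2 |ψ(z)|² dz.
Using ∫₀^∞ zⁿ e^(−αz) dz = n!/αⁿ⁺¹, evaluating both integrals, ⟨z²⟩ = 15·a_0^2/2.
Putting a_0 = 4.436 gives 147.59.

⟨z^2⟩ ≈ 147.6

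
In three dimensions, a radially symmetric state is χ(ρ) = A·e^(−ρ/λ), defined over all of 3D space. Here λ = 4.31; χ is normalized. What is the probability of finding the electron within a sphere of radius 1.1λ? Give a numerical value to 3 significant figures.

P ≈ 0.377

P = ∫ |χ|² 4πρ² dρ over ρ ≤ 1.1λ.
A² is fixed by ∫₀^∞ 4πρ²|χ|² dρ = 1, i.e. A² = (π·λ^3)^(−1).
In terms of u = ρ/λ (A², 4π and the length scale all cancel between numerator and denominator), P = [∫_{0}^{1.1} u^2·e^(-2·u) du] / [∫_{0}^{∞} u^2·e^(-2·u) du].
An antiderivative of u^2·e^(-2·u) is -(2·u^2 + 2·u + 1)·e^(-2·u)/4; evaluating from 0 to 1.1 gives 1/4 - 281·e^(-11/5)/200, while the full integral is 1/4.
The region integral divided by the full integral gives P = 0.3773.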